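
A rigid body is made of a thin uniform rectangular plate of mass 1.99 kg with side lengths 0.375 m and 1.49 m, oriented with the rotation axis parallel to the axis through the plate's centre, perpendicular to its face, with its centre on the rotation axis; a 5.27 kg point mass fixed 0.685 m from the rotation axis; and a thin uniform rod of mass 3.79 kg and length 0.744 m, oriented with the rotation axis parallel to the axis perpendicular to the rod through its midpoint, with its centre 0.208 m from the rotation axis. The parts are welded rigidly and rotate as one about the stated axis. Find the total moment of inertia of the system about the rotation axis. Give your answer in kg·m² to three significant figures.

Rectangular plate: I_cm = (1/12)M(a²+b²) = (1/12)(1.99)[(0.375)² + (1.49)²] = 0.39149 kg·m²; axis through the centre, so I = 0.39149 kg·m².
Point mass: I_cm = 0; centre at d = 0.685 m, so I = I_cm + Md² gives I = 0 + (5.27)(0.685)² = 2.4728 kg·m².
Thin rod: I_cm = (1/12)ML² = (1/12)(3.79)(0.744)² = 0.17483 kg·m²; centre at d = 0.208 m, so I = I_cm + Md² gives I = 0.17483 + (3.79)(0.208)² = 0.3388 kg·m².
Total I = 0.39149 + 2.4728 + 0.3388 = 3.2031 kg·m².

3.20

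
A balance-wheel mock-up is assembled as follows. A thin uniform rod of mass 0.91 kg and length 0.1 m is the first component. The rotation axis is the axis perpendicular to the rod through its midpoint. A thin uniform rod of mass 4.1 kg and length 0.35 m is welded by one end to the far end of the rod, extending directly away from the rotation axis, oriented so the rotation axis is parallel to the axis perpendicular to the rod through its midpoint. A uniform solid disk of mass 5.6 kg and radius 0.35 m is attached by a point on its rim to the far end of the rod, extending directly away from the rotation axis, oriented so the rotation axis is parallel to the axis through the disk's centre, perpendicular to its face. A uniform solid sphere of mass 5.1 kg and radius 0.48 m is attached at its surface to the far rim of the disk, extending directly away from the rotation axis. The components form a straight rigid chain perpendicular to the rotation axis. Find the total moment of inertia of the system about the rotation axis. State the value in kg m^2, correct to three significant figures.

Thin rod: I_cm = (1/12)ML² = (1/12)(0.91)(0.1)² = 0.00075833 kg m^2; axis through the centre, so I = 0.00075833 kg m^2.
Thin rod: I_cm = (1/12)ML² = (1/12)(4.1)(0.35)² = 0.041854 kg m^2; centre at d = 0.05 + 0.175 = 0.225 m, so the parallel axis theorem gives I = 0.041854 + (4.1)(0.225)² = 0.24942 kg m^2.
Solid disk: I_cm = (1/2)MR² = (1/2)(5.6)(0.35)² = 0.343 kg m^2; centre at d = 0.05 + 0.175 + 0.175 + 0.35 = 0.75 m, so the parallel axis theorem gives I = 0.343 + (5.6)(0.75)² = 3.493 kg m^2.
Solid sphere: I_cm = (2/5)MR² = (2/5)(5.1)(0.48)² = 0.47002 kg m^2; centre at d = 0.05 + 0.175 + 0.175 + 0.35 + 0.35 + 0.48 = 1.58 m, so the parallel axis theorem gives I = 0.47002 + (5.1)(1.58)² = 13.202 kg m^2.
Total I = 0.00075833 + 0.24942 + 3.493 + 13.202 = 16.945 kg m^2.

16.9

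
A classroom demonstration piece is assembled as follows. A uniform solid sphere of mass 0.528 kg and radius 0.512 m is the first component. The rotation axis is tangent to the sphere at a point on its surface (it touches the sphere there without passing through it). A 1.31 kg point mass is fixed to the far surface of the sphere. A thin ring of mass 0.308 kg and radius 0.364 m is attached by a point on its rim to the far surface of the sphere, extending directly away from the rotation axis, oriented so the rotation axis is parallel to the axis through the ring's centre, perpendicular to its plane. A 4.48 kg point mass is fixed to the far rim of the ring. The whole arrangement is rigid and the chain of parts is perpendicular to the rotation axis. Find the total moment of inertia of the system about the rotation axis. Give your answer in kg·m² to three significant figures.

Solid sphere: I_cm = (2/5)MR² = (2/5)(0.528)(0.512)² = 0.055365 kg·m²; centre at d = 0.512 m, so the parallel axis theorem gives I = 0.055365 + (0.528)(0.512)² = 0.19378 kg·m².
Point mass: I_cm = 0; centre at d = 0.512 + 0.512 = 1.024 m, so the parallel axis theorem gives I = 0 + (1.31)(1.024)² = 1.3736 kg·m².
Thin ring: I_cm = MR² = (0.308)(0.364)² = 0.040809 kg·m²; centre at d = 0.512 + 0.512 + 0.364 = 1.388 m, so the parallel axis theorem gives I = 0.040809 + (0.308)(1.388)² = 0.63418 kg·m².
Point mass: I_cm = 0; centre at d = 0.512 + 0.512 + 0.364 + 0.364 = 1.752 m, so the parallel axis theorem gives I = 0 + (4.48)(1.752)² = 13.751 kg·m².
Total I = 0.19378 + 1.3736 + 0.63418 + 13.751 = 15.953 kg·m².

16.0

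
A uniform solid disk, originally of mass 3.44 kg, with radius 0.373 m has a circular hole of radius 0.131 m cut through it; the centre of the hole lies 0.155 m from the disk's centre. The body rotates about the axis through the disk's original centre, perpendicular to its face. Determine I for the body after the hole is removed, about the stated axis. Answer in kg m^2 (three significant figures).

Unpierced body about its centre: I₀ = (1/2)MR² = (1/2)(3.44)(0.373)² = 0.2393 kg m^2.
The removed disk has mass m = M·(r/R)² = (3.44)(0.131/0.373)² = 0.42431 kg (same uniform areal density).
Its moment of inertia about the rotation axis (parallel-axis theorem): I_hole = (1/2)mr² + md² = (1/2)(0.42431)(0.131)² + (0.42431)(0.155)² = 0.013835 kg m^2.
Treating the hole as negative mass, I = I₀ − I_hole = 0.2393 − 0.013835 = 0.22547 kg m^2.

0.225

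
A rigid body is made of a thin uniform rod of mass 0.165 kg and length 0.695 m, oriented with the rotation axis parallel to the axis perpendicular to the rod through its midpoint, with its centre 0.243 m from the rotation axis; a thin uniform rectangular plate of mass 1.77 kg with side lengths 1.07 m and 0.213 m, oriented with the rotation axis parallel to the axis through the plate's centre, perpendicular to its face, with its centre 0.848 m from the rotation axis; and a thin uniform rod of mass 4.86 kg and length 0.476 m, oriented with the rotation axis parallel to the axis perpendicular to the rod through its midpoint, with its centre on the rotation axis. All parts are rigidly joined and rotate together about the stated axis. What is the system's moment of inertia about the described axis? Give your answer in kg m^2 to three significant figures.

1.56

Thin rod: I_cm = (1/12)ML² = (1/12)(0.165)(0.695)² = 0.0066416 kg m^2; centre at d = 0.243 m, so I = I_cm + Md² gives I = 0.0066416 + (0.165)(0.243)² = 0.016385 kg m^2.
Rectangular plate: I_cm = (1/12)M(a²+b²) = (1/12)(1.77)[(1.07)² + (0.213)²] = 0.17556 kg m^2; centre at d = 0.848 m, so I = I_cm + Md² gives I = 0.17556 + (1.77)(0.848)² = 1.4484 kg m^2.
Thin rod: I_cm = (1/12)ML² = (1/12)(4.86)(0.476)² = 0.091763 kg m^2; axis through the centre, so I = 0.091763 kg m^2.
Total I = 0.016385 + 1.4484 + 0.091763 = 1.5565 kg m^2.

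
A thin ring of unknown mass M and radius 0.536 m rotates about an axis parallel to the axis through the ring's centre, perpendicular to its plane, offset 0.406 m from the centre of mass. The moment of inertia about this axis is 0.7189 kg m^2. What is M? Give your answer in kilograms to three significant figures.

1.59

I = I_cm + Md² = MR² + Md² = M·[1·(0.536)² + (0.406)²] = M·0.45213.
So M = 0.7189 / 0.45213 = 1.59 kg.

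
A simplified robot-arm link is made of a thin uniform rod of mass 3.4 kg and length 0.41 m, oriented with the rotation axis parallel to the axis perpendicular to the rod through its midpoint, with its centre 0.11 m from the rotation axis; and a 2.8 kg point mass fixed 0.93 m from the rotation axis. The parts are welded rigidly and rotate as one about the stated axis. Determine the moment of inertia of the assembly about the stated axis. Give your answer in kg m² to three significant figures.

Thin rod: I_cm = (1/12)ML² = (1/12)(3.4)(0.41)² = 0.047628 kg m²; centre at d = 0.11 m, so I = I_cm + Md² gives I = 0.047628 + (3.4)(0.11)² = 0.088768 kg m².
Point mass: I_cm = 0; centre at d = 0.93 m, so I = I_cm + Md² gives I = 0 + (2.8)(0.93)² = 2.4217 kg m².
Total I = 0.088768 + 2.4217 = 2.5105 kg m².

2.51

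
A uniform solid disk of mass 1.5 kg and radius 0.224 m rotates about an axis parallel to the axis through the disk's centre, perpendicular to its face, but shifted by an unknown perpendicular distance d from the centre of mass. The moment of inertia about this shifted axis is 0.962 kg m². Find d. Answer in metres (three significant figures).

0.785

About the centre-of-mass axis, I_cm = (1/2)MR² = (1/2)(1.5)(0.224)² = 0.037632 kg m².
Parallel axis theorem: I = I_cm + Md², so Md² = 0.962 − 0.037632 = 0.92437 kg m².
d = √(0.92437 / 1.5) = 0.78501 m.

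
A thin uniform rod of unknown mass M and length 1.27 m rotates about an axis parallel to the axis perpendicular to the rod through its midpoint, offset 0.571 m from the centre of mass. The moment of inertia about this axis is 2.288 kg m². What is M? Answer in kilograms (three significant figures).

I = I_cm + Md² = (1/12)ML² + Md² = M·[0.0833333·(1.27)² + (0.571)²] = M·0.46045.
So M = 2.288 / 0.46045 = 4.9691 kg.

4.97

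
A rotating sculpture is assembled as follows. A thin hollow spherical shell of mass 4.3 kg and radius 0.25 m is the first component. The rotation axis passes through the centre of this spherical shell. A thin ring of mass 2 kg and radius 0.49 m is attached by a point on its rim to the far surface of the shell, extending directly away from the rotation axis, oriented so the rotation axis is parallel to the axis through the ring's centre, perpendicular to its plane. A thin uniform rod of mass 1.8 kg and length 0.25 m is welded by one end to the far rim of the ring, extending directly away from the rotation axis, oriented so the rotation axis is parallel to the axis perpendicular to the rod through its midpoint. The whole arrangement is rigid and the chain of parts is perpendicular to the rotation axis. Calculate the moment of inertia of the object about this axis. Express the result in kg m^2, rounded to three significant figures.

Spherical shell: I_cm = (2/3)MR² = (2/3)(4.3)(0.25)² = 0.17917 kg m^2; axis through the centre, so I = 0.17917 kg m^2.
Thin ring: I_cm = MR² = (2)(0.49)² = 0.4802 kg m^2; centre at d = 0.25 + 0.49 = 0.74 m, so the parallel axis theorem gives I = 0.4802 + (2)(0.74)² = 1.5754 kg m^2.
Thin rod: I_cm = (1/12)ML² = (1/12)(1.8)(0.25)² = 0.009375 kg m^2; centre at d = 0.25 + 0.49 + 0.49 + 0.125 = 1.355 m, so the parallel axis theorem gives I = 0.009375 + (1.8)(1.355)² = 3.3142 kg m^2.
Total I = 0.17917 + 1.5754 + 3.3142 = 5.0688 kg m^2.

5.07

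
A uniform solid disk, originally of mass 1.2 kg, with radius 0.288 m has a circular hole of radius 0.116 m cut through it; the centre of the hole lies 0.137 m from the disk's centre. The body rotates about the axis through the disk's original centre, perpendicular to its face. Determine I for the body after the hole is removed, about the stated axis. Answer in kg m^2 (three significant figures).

Unpierced body about its centre: I₀ = (1/2)MR² = (1/2)(1.2)(0.288)² = 0.049766 kg m^2.
The removed disk has mass m = M·(r/R)² = (1.2)(0.116/0.288)² = 0.19468 kg (same uniform areal density).
Its moment of inertia about the rotation axis (parallel-axis theorem): I_hole = (1/2)mr² + md² = (1/2)(0.19468)(0.116)² + (0.19468)(0.137)² = 0.0049637 kg m^2.
Treating the hole as negative mass, I = I₀ − I_hole = 0.049766 − 0.0049637 = 0.044803 kg m^2.

0.0448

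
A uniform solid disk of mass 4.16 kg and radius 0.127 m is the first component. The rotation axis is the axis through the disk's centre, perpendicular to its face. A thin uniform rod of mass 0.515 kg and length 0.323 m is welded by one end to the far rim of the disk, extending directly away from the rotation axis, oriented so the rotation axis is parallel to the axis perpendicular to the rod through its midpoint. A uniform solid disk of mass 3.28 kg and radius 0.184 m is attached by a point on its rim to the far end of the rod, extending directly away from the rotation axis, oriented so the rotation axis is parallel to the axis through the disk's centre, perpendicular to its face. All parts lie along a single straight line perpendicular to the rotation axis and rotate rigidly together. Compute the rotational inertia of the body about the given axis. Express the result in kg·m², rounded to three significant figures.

Solid disk: I_cm = (1/2)MR² = (1/2)(4.16)(0.127)² = 0.033548 kg·m²; axis through the centre, so I = 0.033548 kg·m².
Thin rod: I_cm = (1/12)ML² = (1/12)(0.515)(0.323)² = 0.0044775 kg·m²; centre at d = 0.127 + 0.1615 = 0.2885 m, so the parallel axis theorem gives I = 0.0044775 + (0.515)(0.2885)² = 0.047342 kg·m².
Solid disk: I_cm = (1/2)MR² = (1/2)(3.28)(0.184)² = 0.055524 kg·m²; centre at d = 0.127 + 0.1615 + 0.1615 + 0.184 = 0.634 m, so the parallel axis theorem gives I = 0.055524 + (3.28)(0.634)² = 1.3739 kg·m².
Total I = 0.033548 + 0.047342 + 1.3739 = 1.4548 kg·m².

1.45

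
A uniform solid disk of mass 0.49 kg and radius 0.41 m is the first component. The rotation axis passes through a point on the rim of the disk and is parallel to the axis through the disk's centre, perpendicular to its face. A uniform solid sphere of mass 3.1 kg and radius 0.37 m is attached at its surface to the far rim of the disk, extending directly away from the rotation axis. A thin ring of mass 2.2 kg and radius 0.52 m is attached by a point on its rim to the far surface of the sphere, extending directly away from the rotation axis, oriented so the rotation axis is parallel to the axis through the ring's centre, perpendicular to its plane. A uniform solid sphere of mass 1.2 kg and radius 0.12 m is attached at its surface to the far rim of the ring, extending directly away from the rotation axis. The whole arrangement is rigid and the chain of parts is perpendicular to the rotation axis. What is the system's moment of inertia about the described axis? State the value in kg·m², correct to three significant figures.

Solid disk: I_cm = (1/2)MR² = (1/2)(0.49)(0.41)² = 0.041184 kg·m²; centre at d = 0.41 m, so the parallel axis theorem gives I = 0.041184 + (0.49)(0.41)² = 0.12355 kg·m².
Solid sphere: I_cm = (2/5)MR² = (2/5)(3.1)(0.37)² = 0.16976 kg·m²; centre at d = 0.41 + 0.41 + 0.37 = 1.19 m, so the parallel axis theorem gives I = 0.16976 + (3.1)(1.19)² = 4.5597 kg·m².
Thin ring: I_cm = MR² = (2.2)(0.52)² = 0.59488 kg·m²; centre at d = 0.41 + 0.41 + 0.37 + 0.37 + 0.52 = 2.08 m, so the parallel axis theorem gives I = 0.59488 + (2.2)(2.08)² = 10.113 kg·m².
Solid sphere: I_cm = (2/5)MR² = (2/5)(1.2)(0.12)² = 0.006912 kg·m²; centre at d = 0.41 + 0.41 + 0.37 + 0.37 + 0.52 + 0.52 + 0.12 = 2.72 m, so the parallel axis theorem gives I = 0.006912 + (1.2)(2.72)² = 8.885 kg·m².
Total I = 0.12355 + 4.5597 + 10.113 + 8.885 = 23.681 kg·m².

23.7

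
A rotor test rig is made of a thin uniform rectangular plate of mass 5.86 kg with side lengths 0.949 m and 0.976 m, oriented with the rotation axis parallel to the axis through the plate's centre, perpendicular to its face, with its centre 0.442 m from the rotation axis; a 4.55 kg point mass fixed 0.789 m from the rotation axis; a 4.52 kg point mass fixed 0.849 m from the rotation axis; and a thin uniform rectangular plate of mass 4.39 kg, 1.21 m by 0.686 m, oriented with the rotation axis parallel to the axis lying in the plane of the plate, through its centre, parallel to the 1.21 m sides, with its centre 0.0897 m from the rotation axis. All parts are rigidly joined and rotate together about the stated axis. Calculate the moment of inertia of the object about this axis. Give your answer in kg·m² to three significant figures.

Rectangular plate: I_cm = (1/12)M(a²+b²) = (1/12)(5.86)[(0.949)² + (0.976)²] = 0.90497 kg·m²; centre at d = 0.442 m, so the parallel axis theorem gives I = 0.90497 + (5.86)(0.442)² = 2.0498 kg·m².
Point mass: I_cm = 0; centre at d = 0.789 m, so the parallel axis theorem gives I = 0 + (4.55)(0.789)² = 2.8325 kg·m².
Point mass: I_cm = 0; centre at d = 0.849 m, so the parallel axis theorem gives I = 0 + (4.52)(0.849)² = 3.258 kg·m².
Rectangular plate: I_cm = (1/12)Mb² = (1/12)(4.39)(0.686)² = 0.17216 kg·m²; centre at d = 0.0897 m, so the parallel axis theorem gives I = 0.17216 + (4.39)(0.0897)² = 0.20748 kg·m².
Total I = 2.0498 + 2.8325 + 3.258 + 0.20748 = 8.3478 kg·m².

8.35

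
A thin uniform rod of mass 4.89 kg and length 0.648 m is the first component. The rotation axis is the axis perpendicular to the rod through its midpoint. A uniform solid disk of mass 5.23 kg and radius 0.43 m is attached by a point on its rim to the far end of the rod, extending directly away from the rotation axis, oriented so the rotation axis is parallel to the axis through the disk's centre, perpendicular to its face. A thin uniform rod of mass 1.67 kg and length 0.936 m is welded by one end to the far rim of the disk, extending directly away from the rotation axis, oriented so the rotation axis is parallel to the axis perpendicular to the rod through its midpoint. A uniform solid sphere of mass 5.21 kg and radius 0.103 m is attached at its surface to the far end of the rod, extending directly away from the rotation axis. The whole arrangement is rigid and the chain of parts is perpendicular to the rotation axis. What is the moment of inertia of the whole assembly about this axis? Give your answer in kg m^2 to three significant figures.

Thin rod: I_cm = (1/12)ML² = (1/12)(4.89)(0.648)² = 0.17111 kg m^2; axis through the centre, so I = 0.17111 kg m^2.
Solid disk: I_cm = (1/2)MR² = (1/2)(5.23)(0.43)² = 0.48351 kg m^2; centre at d = 0.324 + 0.43 = 0.754 m, so the parallel axis theorem gives I = 0.48351 + (5.23)(0.754)² = 3.4569 kg m^2.
Thin rod: I_cm = (1/12)ML² = (1/12)(1.67)(0.936)² = 0.12192 kg m^2; centre at d = 0.324 + 0.43 + 0.43 + 0.468 = 1.652 m, so the parallel axis theorem gives I = 0.12192 + (1.67)(1.652)² = 4.6795 kg m^2.
Solid sphere: I_cm = (2/5)MR² = (2/5)(5.21)(0.103)² = 0.022109 kg m^2; centre at d = 0.324 + 0.43 + 0.43 + 0.468 + 0.468 + 0.103 = 2.223 m, so the parallel axis theorem gives I = 0.022109 + (5.21)(2.223)² = 25.769 kg m^2.
Total I = 0.17111 + 3.4569 + 4.6795 + 25.769 = 34.076 kg m^2.

34.1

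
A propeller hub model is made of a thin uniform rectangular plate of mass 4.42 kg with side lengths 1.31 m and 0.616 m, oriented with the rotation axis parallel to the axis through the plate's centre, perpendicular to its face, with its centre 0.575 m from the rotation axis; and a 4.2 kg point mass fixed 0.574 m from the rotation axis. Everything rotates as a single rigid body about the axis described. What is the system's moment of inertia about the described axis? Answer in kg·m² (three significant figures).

Rectangular plate: I_cm = (1/12)M(a²+b²) = (1/12)(4.42)[(1.31)² + (0.616)²] = 0.77186 kg·m²; centre at d = 0.575 m, so I = I_cm + Md² gives I = 0.77186 + (4.42)(0.575)² = 2.2332 kg·m².
Point mass: I_cm = 0; centre at d = 0.574 m, so I = I_cm + Md² gives I = 0 + (4.2)(0.574)² = 1.3838 kg·m².
Total I = 2.2332 + 1.3838 = 3.617 kg·m².

3.62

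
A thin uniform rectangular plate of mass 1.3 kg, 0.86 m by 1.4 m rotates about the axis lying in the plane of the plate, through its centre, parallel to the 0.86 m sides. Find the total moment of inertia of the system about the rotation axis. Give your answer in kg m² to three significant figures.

I_cm = (1/12)Mb² = (1/12)(1.3)(1.4)² = 0.21233 kg m²; axis through the centre, so I = 0.21233 kg m².

0.212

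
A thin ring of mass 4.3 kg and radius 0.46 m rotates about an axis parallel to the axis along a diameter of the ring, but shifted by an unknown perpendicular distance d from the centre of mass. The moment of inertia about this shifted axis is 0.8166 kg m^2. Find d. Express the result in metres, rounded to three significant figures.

0.290

About the centre-of-mass axis, I_cm = (1/2)MR² = (1/2)(4.3)(0.46)² = 0.45494 kg m^2.
Parallel axis theorem: I = I_cm + Md², so Md² = 0.8166 − 0.45494 = 0.36166 kg m^2.
d = √(0.36166 / 4.3) = 0.29001 m.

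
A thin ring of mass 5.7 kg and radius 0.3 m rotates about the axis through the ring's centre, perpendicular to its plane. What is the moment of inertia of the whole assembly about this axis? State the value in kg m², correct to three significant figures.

0.513

I_cm = MR² = (5.7)(0.3)² = 0.513 kg m²; axis through the centre, so I = 0.513 kg m².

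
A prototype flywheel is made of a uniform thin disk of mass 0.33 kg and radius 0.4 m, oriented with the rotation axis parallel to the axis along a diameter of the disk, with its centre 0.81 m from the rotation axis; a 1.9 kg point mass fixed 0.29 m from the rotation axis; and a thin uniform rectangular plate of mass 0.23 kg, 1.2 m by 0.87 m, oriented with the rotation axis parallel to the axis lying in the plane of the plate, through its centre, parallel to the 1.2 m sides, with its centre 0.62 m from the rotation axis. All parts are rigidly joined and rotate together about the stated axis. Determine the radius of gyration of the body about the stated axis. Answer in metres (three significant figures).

0.447

Thin disk: I_cm = (1/4)MR² = (1/4)(0.33)(0.4)² = 0.0132 kg m^2; centre at d = 0.81 m, so I = I_cm + Md² gives I = 0.0132 + (0.33)(0.81)² = 0.22971 kg m^2.
Point mass: I_cm = 0; centre at d = 0.29 m, so I = I_cm + Md² gives I = 0 + (1.9)(0.29)² = 0.15979 kg m^2.
Rectangular plate: I_cm = (1/12)Mb² = (1/12)(0.23)(0.87)² = 0.014507 kg m^2; centre at d = 0.62 m, so I = I_cm + Md² gives I = 0.014507 + (0.23)(0.62)² = 0.10292 kg m^2.
Total I = 0.49242 kg m^2; total mass M = 2.46 kg.
k = √(I/M) = √(0.49242/2.46) = 0.44741 m.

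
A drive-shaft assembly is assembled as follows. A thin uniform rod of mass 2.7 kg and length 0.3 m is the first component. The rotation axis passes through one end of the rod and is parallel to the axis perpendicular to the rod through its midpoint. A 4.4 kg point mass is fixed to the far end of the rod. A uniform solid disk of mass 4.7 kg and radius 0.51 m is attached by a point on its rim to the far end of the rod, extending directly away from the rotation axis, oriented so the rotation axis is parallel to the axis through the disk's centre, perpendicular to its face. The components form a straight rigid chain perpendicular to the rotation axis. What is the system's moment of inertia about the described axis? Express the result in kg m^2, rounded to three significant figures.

4.17

Thin rod: I_cm = (1/12)ML² = (1/12)(2.7)(0.3)² = 0.02025 kg m^2; centre at d = 0.15 m, so the parallel axis theorem gives I = 0.02025 + (2.7)(0.15)² = 0.081 kg m^2.
Point mass: I_cm = 0; centre at d = 0.15 + 0.15 = 0.3 m, so the parallel axis theorem gives I = 0 + (4.4)(0.3)² = 0.396 kg m^2.
Solid disk: I_cm = (1/2)MR² = (1/2)(4.7)(0.51)² = 0.61123 kg m^2; centre at d = 0.15 + 0.15 + 0.51 = 0.81 m, so the parallel axis theorem gives I = 0.61123 + (4.7)(0.81)² = 3.6949 kg m^2.
Total I = 0.081 + 0.396 + 3.6949 = 4.1719 kg m^2.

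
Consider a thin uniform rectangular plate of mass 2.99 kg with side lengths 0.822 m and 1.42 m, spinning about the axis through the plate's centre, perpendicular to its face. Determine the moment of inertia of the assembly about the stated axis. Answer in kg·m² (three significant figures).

I_cm = (1/12)M(a²+b²) = (1/12)(2.99)[(0.822)² + (1.42)²] = 0.67078 kg·m²; axis through the centre, so I = 0.67078 kg·m².

0.671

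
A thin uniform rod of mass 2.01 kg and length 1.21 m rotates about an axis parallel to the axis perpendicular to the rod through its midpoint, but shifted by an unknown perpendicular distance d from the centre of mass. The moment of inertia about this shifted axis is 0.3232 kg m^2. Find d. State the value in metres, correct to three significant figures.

About the centre-of-mass axis, I_cm = (1/12)ML² = (1/12)(2.01)(1.21)² = 0.24524 kg m^2.
Parallel axis theorem: I = I_cm + Md², so Md² = 0.3232 − 0.24524 = 0.077963 kg m^2.
d = √(0.077963 / 2.01) = 0.19695 m.

0.197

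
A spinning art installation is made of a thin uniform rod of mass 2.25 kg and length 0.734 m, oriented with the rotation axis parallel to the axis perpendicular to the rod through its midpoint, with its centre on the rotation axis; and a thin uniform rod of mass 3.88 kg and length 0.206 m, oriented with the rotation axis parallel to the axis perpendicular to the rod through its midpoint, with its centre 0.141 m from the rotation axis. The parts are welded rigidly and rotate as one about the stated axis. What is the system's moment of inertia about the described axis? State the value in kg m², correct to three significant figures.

0.192

Thin rod: I_cm = (1/12)ML² = (1/12)(2.25)(0.734)² = 0.10102 kg m²; axis through the centre, so I = 0.10102 kg m².
Thin rod: I_cm = (1/12)ML² = (1/12)(3.88)(0.206)² = 0.013721 kg m²; centre at d = 0.141 m, so I = I_cm + Md² gives I = 0.013721 + (3.88)(0.141)² = 0.090859 kg m².
Total I = 0.10102 + 0.090859 = 0.19188 kg m².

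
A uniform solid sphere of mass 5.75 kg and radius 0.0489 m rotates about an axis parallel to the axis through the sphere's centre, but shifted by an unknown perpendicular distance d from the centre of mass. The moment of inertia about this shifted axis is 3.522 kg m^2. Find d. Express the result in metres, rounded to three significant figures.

About the centre-of-mass axis, I_cm = (2/5)MR² = (2/5)(5.75)(0.0489)² = 0.0054998 kg m^2.
Parallel axis theorem: I = I_cm + Md², so Md² = 3.522 − 0.0054998 = 3.5165 kg m^2.
d = √(3.5165 / 5.75) = 0.78203 m.

0.782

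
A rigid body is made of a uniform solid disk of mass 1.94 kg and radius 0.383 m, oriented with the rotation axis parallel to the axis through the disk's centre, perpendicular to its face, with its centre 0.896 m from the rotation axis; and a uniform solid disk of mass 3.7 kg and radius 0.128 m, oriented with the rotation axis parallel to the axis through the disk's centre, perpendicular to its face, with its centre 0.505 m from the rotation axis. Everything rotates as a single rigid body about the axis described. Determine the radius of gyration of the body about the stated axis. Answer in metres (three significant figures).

Solid disk: I_cm = (1/2)MR² = (1/2)(1.94)(0.383)² = 0.14229 kg m^2; centre at d = 0.896 m, so I = I_cm + Md² gives I = 0.14229 + (1.94)(0.896)² = 1.6998 kg m^2.
Solid disk: I_cm = (1/2)MR² = (1/2)(3.7)(0.128)² = 0.03031 kg m^2; centre at d = 0.505 m, so I = I_cm + Md² gives I = 0.03031 + (3.7)(0.505)² = 0.9739 kg m^2.
Total I = 2.6737 kg m^2; total mass M = 5.64 kg.
k = √(I/M) = √(2.6737/5.64) = 0.68851 m.

0.689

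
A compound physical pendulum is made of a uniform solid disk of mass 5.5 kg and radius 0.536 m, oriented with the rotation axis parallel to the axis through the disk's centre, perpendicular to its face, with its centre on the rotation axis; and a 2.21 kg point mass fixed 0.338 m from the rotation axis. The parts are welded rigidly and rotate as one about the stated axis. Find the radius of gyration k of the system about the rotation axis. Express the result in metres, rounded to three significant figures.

0.368

Solid disk: I_cm = (1/2)MR² = (1/2)(5.5)(0.536)² = 0.79006 kg·m²; axis through the centre, so I = 0.79006 kg·m².
Point mass: I_cm = 0; centre at d = 0.338 m, so the parallel axis theorem gives I = 0 + (2.21)(0.338)² = 0.25248 kg·m².
Total I = 1.0425 kg·m²; total mass M = 7.71 kg.
k = √(I/M) = √(1.0425/7.71) = 0.36772 m.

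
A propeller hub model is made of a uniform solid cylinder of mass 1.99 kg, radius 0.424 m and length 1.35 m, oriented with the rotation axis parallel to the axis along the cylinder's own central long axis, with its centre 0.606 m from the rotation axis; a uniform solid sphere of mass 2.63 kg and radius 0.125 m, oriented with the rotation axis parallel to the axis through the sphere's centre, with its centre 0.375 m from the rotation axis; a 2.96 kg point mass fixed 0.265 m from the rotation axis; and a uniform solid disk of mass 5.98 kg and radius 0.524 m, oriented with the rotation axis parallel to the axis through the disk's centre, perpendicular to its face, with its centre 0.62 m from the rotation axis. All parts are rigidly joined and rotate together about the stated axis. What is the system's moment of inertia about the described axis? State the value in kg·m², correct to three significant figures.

4.62

Solid cylinder: I_cm = (1/2)MR² = (1/2)(1.99)(0.424)² = 0.17888 kg·m²; centre at d = 0.606 m, so the parallel axis theorem gives I = 0.17888 + (1.99)(0.606)² = 0.90968 kg·m².
Solid sphere: I_cm = (2/5)MR² = (2/5)(2.63)(0.125)² = 0.016438 kg·m²; centre at d = 0.375 m, so the parallel axis theorem gives I = 0.016438 + (2.63)(0.375)² = 0.38628 kg·m².
Point mass: I_cm = 0; centre at d = 0.265 m, so the parallel axis theorem gives I = 0 + (2.96)(0.265)² = 0.20787 kg·m².
Solid disk: I_cm = (1/2)MR² = (1/2)(5.98)(0.524)² = 0.82098 kg·m²; centre at d = 0.62 m, so the parallel axis theorem gives I = 0.82098 + (5.98)(0.62)² = 3.1197 kg·m².
Total I = 0.90968 + 0.38628 + 0.20787 + 3.1197 = 4.6235 kg·m².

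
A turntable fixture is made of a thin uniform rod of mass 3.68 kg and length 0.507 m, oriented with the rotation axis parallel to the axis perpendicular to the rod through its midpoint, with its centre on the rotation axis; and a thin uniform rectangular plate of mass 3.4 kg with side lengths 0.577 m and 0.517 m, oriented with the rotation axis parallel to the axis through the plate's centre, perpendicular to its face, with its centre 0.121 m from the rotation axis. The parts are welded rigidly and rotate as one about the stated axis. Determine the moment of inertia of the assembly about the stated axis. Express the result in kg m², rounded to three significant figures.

0.299

Thin rod: I_cm = (1/12)ML² = (1/12)(3.68)(0.507)² = 0.078828 kg m²; axis through the centre, so I = 0.078828 kg m².
Rectangular plate: I_cm = (1/12)M(a²+b²) = (1/12)(3.4)[(0.577)² + (0.517)²] = 0.17006 kg m²; centre at d = 0.121 m, so I = I_cm + Md² gives I = 0.17006 + (3.4)(0.121)² = 0.21984 kg m².
Total I = 0.078828 + 0.21984 = 0.29867 kg m².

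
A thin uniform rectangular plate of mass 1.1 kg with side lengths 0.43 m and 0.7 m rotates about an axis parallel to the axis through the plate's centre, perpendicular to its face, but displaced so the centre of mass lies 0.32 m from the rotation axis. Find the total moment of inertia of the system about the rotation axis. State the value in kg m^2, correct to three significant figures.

I_cm = (1/12)M(a²+b²) = (1/12)(1.1)[(0.43)² + (0.7)²] = 0.061866 kg m^2; centre at d = 0.32 m, so I = I_cm + Md² gives I = 0.061866 + (1.1)(0.32)² = 0.17451 kg m^2.

0.175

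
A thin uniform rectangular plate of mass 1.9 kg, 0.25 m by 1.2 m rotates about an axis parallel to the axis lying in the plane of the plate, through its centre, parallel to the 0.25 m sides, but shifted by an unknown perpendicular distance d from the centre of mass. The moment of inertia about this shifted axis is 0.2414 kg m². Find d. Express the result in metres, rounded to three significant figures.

About the centre-of-mass axis, I_cm = (1/12)Mb² = (1/12)(1.9)(1.2)² = 0.228 kg m².
Parallel axis theorem: I = I_cm + Md², so Md² = 0.2414 − 0.228 = 0.0134 kg m².
d = √(0.0134 / 1.9) = 0.08398 m.

0.0840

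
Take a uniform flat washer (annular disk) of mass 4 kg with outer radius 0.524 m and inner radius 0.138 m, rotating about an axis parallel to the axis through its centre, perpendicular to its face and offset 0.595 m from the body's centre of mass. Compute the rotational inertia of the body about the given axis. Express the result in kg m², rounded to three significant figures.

I_cm = (1/2)M(R²+r²) = (1/2)(4)[(0.524)² + (0.138)²] = 0.58724 kg m²; centre at d = 0.595 m, so the parallel axis theorem gives I = 0.58724 + (4)(0.595)² = 2.0033 kg m².

2.00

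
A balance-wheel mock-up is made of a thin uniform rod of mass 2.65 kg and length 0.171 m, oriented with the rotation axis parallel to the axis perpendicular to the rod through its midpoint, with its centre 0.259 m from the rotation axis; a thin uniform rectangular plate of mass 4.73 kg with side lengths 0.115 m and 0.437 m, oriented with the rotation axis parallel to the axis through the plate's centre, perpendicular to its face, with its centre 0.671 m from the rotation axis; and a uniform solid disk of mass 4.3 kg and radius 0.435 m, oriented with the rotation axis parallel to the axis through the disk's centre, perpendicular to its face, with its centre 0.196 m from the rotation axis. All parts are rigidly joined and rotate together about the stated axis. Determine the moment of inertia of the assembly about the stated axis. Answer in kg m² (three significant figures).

Thin rod: I_cm = (1/12)ML² = (1/12)(2.65)(0.171)² = 0.0064574 kg m²; centre at d = 0.259 m, so the parallel axis theorem gives I = 0.0064574 + (2.65)(0.259)² = 0.18422 kg m².
Rectangular plate: I_cm = (1/12)M(a²+b²) = (1/12)(4.73)[(0.115)² + (0.437)²] = 0.080486 kg m²; centre at d = 0.671 m, so the parallel axis theorem gives I = 0.080486 + (4.73)(0.671)² = 2.2101 kg m².
Solid disk: I_cm = (1/2)MR² = (1/2)(4.3)(0.435)² = 0.40683 kg m²; centre at d = 0.196 m, so the parallel axis theorem gives I = 0.40683 + (4.3)(0.196)² = 0.57202 kg m².
Total I = 0.18422 + 2.2101 + 0.57202 = 2.9664 kg m².

2.97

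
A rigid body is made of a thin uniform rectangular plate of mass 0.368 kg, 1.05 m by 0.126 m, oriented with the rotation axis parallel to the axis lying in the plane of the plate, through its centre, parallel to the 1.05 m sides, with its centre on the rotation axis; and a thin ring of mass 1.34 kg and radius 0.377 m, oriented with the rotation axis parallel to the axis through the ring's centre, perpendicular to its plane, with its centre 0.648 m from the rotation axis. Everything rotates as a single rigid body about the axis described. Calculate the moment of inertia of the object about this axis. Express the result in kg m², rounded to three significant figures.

Rectangular plate: I_cm = (1/12)Mb² = (1/12)(0.368)(0.126)² = 0.00048686 kg m²; axis through the centre, so I = 0.00048686 kg m².
Thin ring: I_cm = MR² = (1.34)(0.377)² = 0.19045 kg m²; centre at d = 0.648 m, so I = I_cm + Md² gives I = 0.19045 + (1.34)(0.648)² = 0.75312 kg m².
Total I = 0.00048686 + 0.75312 = 0.75361 kg m².

0.754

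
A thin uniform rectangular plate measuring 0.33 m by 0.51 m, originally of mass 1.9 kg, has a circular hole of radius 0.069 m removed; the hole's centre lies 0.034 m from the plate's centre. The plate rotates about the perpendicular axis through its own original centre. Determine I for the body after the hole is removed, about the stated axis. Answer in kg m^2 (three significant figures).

0.0578

Unpierced body about its centre: I₀ = (1/12)M(a²+b²) = (1/12)(1.9)[(0.33)² + (0.51)²] = 0.058425 kg m^2.
The removed disk has mass m = M·πr²/(ab) = (1.9)·π(0.069)²/(0.33·0.51) = 0.16886 kg (same uniform areal density).
Its moment of inertia about the rotation axis (parallel-axis theorem): I_hole = (1/2)mr² + md² = (1/2)(0.16886)(0.069)² + (0.16886)(0.034)² = 0.00059716 kg m^2.
Treating the hole as negative mass, I = I₀ − I_hole = 0.058425 − 0.00059716 = 0.057828 kg m^2.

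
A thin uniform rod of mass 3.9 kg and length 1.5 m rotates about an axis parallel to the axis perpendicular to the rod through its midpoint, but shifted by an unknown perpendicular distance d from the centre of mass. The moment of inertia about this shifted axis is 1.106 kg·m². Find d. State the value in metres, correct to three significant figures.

About the centre-of-mass axis, I_cm = (1/12)ML² = (1/12)(3.9)(1.5)² = 0.73125 kg·m².
Parallel axis theorem: I = I_cm + Md², so Md² = 1.106 − 0.73125 = 0.37475 kg·m².
d = √(0.37475 / 3.9) = 0.30998 m.

0.310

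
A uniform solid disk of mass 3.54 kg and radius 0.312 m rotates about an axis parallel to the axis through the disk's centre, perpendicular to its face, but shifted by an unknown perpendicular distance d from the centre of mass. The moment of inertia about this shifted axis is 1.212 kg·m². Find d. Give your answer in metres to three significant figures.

About the centre-of-mass axis, I_cm = (1/2)MR² = (1/2)(3.54)(0.312)² = 0.1723 kg·m².
Parallel axis theorem: I = I_cm + Md², so Md² = 1.212 − 0.1723 = 1.0397 kg·m².
d = √(1.0397 / 3.54) = 0.54194 m.

0.542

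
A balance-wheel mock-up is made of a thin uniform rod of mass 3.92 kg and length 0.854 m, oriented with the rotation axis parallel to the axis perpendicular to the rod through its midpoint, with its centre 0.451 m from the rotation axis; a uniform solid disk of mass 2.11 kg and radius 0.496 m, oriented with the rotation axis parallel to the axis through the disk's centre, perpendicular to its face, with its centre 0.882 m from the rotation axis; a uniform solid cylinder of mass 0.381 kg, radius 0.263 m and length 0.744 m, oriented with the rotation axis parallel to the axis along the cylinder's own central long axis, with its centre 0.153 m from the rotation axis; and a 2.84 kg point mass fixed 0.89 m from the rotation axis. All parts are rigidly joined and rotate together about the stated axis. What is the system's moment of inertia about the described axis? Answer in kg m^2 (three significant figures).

Thin rod: I_cm = (1/12)ML² = (1/12)(3.92)(0.854)² = 0.23824 kg m^2; centre at d = 0.451 m, so the parallel axis theorem gives I = 0.23824 + (3.92)(0.451)² = 1.0356 kg m^2.
Solid disk: I_cm = (1/2)MR² = (1/2)(2.11)(0.496)² = 0.25955 kg m^2; centre at d = 0.882 m, so the parallel axis theorem gives I = 0.25955 + (2.11)(0.882)² = 1.901 kg m^2.
Solid cylinder: I_cm = (1/2)MR² = (1/2)(0.381)(0.263)² = 0.013177 kg m^2; centre at d = 0.153 m, so the parallel axis theorem gives I = 0.013177 + (0.381)(0.153)² = 0.022096 kg m^2.
Point mass: I_cm = 0; centre at d = 0.89 m, so the parallel axis theorem gives I = 0 + (2.84)(0.89)² = 2.2496 kg m^2.
Total I = 1.0356 + 1.901 + 0.022096 + 2.2496 = 5.2082 kg m^2.

5.21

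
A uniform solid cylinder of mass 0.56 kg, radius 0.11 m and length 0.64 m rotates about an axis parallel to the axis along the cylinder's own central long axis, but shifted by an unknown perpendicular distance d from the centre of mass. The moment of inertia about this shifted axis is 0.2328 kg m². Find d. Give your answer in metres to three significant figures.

0.640

About the centre-of-mass axis, I_cm = (1/2)MR² = (1/2)(0.56)(0.11)² = 0.003388 kg m².
Parallel axis theorem: I = I_cm + Md², so Md² = 0.2328 − 0.003388 = 0.22941 kg m².
d = √(0.22941 / 0.56) = 0.64005 m.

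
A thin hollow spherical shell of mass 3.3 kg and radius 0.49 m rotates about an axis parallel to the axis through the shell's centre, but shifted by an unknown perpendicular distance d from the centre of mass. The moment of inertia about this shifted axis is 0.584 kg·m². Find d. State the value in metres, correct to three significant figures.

About the centre-of-mass axis, I_cm = (2/3)MR² = (2/3)(3.3)(0.49)² = 0.52822 kg·m².
Parallel axis theorem: I = I_cm + Md², so Md² = 0.584 − 0.52822 = 0.05578 kg·m².
d = √(0.05578 / 3.3) = 0.13001 m.

0.130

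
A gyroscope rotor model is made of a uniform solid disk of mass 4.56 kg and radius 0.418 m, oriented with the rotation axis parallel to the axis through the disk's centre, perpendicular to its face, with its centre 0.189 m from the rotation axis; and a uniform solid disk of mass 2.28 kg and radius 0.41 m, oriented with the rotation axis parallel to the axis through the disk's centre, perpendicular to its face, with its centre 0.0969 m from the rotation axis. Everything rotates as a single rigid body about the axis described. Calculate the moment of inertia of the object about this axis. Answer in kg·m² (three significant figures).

Solid disk: I_cm = (1/2)MR² = (1/2)(4.56)(0.418)² = 0.39837 kg·m²; centre at d = 0.189 m, so the parallel axis theorem gives I = 0.39837 + (4.56)(0.189)² = 0.56126 kg·m².
Solid disk: I_cm = (1/2)MR² = (1/2)(2.28)(0.41)² = 0.19163 kg·m²; centre at d = 0.0969 m, so the parallel axis theorem gives I = 0.19163 + (2.28)(0.0969)² = 0.21304 kg·m².
Total I = 0.56126 + 0.21304 = 0.7743 kg·m².

0.774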